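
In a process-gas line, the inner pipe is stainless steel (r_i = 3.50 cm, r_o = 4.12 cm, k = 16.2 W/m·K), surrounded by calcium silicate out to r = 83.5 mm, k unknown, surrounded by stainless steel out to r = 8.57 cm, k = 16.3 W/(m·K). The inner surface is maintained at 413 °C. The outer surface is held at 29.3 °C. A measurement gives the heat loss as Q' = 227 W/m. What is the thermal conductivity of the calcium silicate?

k = 0.0666 W/m·K

ΣR = ΔT/Q' = |413 − 29.3|/227 = 1.690 m·K/W
Known resistances:
  R'_stainless steel = ln(0.0412/0.0350)/(2πk) = 0.1631/(2π·16.2) = 0.001602 m·K/W
  R'_stainless steel = ln(0.0857/0.0835)/(2πk) = 0.02601/(2π·16.3) = 2.539×10^-4 m·K/W
R_calcium silicate = ΣR − ΣR_known = 1.690 − 0.001856 = 1.688 m·K/W
ln(r₂/r₁)/(2πk) = 1.688 ⇒ k = 0.7064/(2π·1.688) = 0.0666 W/m·K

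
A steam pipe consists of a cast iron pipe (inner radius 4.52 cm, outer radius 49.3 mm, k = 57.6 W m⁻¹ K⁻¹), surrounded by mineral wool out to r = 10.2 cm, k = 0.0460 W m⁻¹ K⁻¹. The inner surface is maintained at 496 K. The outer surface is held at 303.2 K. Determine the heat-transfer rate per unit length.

Q' = 76.6 W/m

Series thermal resistances, inner to outer:
  R'_cast iron = ln(0.0493/0.0452)/(2πk) = 0.08683/(2π·57.6) = 2.399×10^-4 m·K/W
  R'_mineral wool = ln(0.102/0.0493)/(2πk) = 0.7270/(2π·0.0460) = 2.516 m·K/W
ΣR = 2.399×10^-4 + 2.516 = 2.516 m·K/W
Q' = ΔT/ΣR = (496 K − 303.2 K)/2.516 = 76.6 W/m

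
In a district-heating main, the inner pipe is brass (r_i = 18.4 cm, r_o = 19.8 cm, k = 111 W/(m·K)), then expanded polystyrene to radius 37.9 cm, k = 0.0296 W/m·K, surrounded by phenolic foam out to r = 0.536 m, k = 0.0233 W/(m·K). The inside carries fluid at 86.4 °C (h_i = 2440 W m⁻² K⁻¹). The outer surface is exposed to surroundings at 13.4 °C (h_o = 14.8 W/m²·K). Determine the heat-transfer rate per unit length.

Treat each layer as a resistance in series:
  R'_conv,in = 1/(2πr h) = 1/(2π·0.184·2440) = 3.545×10^-4 m·K/W
  R'_brass = ln(0.198/0.184)/(2πk) = 0.07333/(2π·111) = 1.051×10^-4 m·K/W
  R'_expanded polystyrene = ln(0.379/0.198)/(2πk) = 0.6493/(2π·0.0296) = 3.491 m·K/W
  R'_phenolic foam = ln(0.536/0.379)/(2πk) = 0.3466/(2π·0.0233) = 2.368 m·K/W
  R'_conv,out = 1/(2πr h) = 1/(2π·0.536·14.8) = 0.02006 m·K/W
ΣR = 3.545×10^-4 + 1.051×10^-4 + 3.491 + 2.368 + 0.02006 = 5.880 m·K/W
Q' = ΔT/ΣR = (86.4 °C − 13.4 °C)/5.880 = 12.4 W/m

Q' = 12.4 W/m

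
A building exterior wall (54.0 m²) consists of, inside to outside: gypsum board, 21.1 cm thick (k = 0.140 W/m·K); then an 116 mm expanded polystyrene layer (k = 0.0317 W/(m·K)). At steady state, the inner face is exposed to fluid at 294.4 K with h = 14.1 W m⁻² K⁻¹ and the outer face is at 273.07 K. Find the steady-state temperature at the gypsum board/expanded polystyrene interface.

T = 288.0 K

Series thermal resistances, inner to outer:
  R_conv,in = 1/(hA) = 1/(14.1·54.0) = 0.001313 K/W
  R_gypsum board = L/(kA) = 0.211/(0.140·54.0) = 0.02791 K/W
  R_expanded polystyrene = L/(kA) = 0.116/(0.0317·54.0) = 0.06776 K/W
ΣR = 0.001313 + 0.02791 + 0.06776 = 0.09698 K/W
Q = ΔT/ΣR = (294.4 K − 273.07 K)/0.09698 = 219.9 W
From the inner boundary to the gypsum board/expanded polystyrene interface, ΣR_partial = 0.02922 K/W.
T_interface = T_in − Q·ΣR_partial = 294.4 K − (219.9)(0.02922) = 288.0 K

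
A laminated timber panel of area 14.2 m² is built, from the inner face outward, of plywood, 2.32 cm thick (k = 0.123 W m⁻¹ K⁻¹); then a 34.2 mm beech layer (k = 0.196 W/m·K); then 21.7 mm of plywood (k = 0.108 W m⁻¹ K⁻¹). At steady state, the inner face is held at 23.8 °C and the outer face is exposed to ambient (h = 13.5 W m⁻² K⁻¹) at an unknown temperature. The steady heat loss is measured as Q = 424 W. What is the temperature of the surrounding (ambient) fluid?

Sum the resistances:
  R_plywood = L/(kA) = 0.0232/(0.123·14.2) = 0.01328 K/W
  R_beech = L/(kA) = 0.0342/(0.196·14.2) = 0.01229 K/W
  R_plywood = L/(kA) = 0.0217/(0.108·14.2) = 0.01415 K/W
  R_conv,out = 1/(hA) = 1/(13.5·14.2) = 0.005216 K/W
ΣR = 0.04494 K/W
ΔT = Q·ΣR = 424 × 0.04494 = 19.05 K
Heat flows outward, so T_out = T_in − ΔT = 23.8 − 19.05 = 4.75 °C

T_out = 4.75 °C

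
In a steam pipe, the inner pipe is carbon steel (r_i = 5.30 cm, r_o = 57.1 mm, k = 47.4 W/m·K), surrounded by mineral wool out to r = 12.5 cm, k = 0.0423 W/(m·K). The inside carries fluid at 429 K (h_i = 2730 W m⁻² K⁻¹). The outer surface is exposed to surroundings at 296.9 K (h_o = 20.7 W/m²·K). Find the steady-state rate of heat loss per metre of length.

Series thermal resistances, inner to outer:
  R'_conv,in = 1/(2πr h) = 1/(2π·0.0530·2730) = 0.001100 m·K/W
  R'_carbon steel = ln(0.0571/0.0530)/(2πk) = 0.07451/(2π·47.4) = 2.502×10^-4 m·K/W
  R'_mineral wool = ln(0.125/0.0571)/(2πk) = 0.7835/(2π·0.0423) = 2.948 m·K/W
  R'_conv,out = 1/(2πr h) = 1/(2π·0.125·20.7) = 0.06151 m·K/W
ΣR = 0.001100 + 2.502×10^-4 + 2.948 + 0.06151 = 3.011 m·K/W
Q' = ΔT/ΣR = (429 K − 296.9 K)/3.011 = 43.9 W/m

Q' = 43.9 W/m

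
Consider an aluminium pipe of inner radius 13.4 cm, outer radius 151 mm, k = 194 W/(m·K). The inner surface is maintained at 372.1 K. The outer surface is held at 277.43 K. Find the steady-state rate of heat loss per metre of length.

Q' = 2πk·ΔT/ln(r₂/r₁) = 2π × 194 × 94.67 / ln(0.151/0.134) = 9.66×10^5 W/m

Q' = 966 kW/m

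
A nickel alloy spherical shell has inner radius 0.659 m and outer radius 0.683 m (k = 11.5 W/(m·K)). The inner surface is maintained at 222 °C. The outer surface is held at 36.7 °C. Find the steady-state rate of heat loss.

Q = 4πk·ΔT/(1/r₁ − 1/r₂) = 4π × 11.5 × 185.3 / (1/0.659 − 1/0.683) = 5.02×10^5 W

Q = 502 kW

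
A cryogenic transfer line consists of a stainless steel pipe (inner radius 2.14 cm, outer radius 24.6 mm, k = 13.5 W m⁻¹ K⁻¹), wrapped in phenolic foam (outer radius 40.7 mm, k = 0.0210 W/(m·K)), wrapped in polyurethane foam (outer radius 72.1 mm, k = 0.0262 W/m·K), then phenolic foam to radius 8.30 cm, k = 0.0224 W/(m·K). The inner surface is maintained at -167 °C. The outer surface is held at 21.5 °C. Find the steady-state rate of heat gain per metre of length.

Series thermal resistances, inner to outer:
  R'_stainless steel = ln(0.0246/0.0214)/(2πk) = 0.1394/(2π·13.5) = 0.001643 m·K/W
  R'_phenolic foam = ln(0.0407/0.0246)/(2πk) = 0.5035/(2π·0.0210) = 3.816 m·K/W
  R'_polyurethane foam = ln(0.0721/0.0407)/(2πk) = 0.5718/(2π·0.0262) = 3.474 m·K/W
  R'_phenolic foam = ln(0.0830/0.0721)/(2πk) = 0.1408/(2π·0.0224) = 1.000 m·K/W
ΣR = 0.001643 + 3.816 + 3.474 + 1.000 = 8.292 m·K/W
Q' = ΔT/ΣR = (-167 °C − 21.5 °C)/8.292 = -22.7 W/m
(Negative Q' ⇒ heat flows inward; heat gain = 22.7 W/m.)

Q' = 22.7 W/m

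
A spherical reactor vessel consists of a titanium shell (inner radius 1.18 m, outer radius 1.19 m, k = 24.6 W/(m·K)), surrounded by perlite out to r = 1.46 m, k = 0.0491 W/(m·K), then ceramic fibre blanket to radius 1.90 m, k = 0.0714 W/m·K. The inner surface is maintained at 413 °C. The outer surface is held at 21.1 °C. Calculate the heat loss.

Q = 914 W

Series thermal resistances, inner to outer:
  R_titanium = (1/1.18 − 1/1.19)/(4πk) = 0.007121/(4π·24.6) = 2.304×10^-5 K/W
  R_perlite = (1/1.19 − 1/1.46)/(4πk) = 0.1554/(4π·0.0491) = 0.2519 K/W
  R_ceramic fibre blanket = (1/1.46 − 1/1.90)/(4πk) = 0.1586/(4π·0.0714) = 0.1768 K/W
ΣR = 2.304×10^-5 + 0.2519 + 0.1768 = 0.4287 K/W
Q = ΔT/ΣR = (413 °C − 21.1 °C)/0.4287 = 914 W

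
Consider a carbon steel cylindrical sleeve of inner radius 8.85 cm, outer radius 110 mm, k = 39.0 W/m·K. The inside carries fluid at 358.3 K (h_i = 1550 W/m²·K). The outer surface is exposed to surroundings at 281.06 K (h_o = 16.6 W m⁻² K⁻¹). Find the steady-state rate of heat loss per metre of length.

Q' = 866 W/m

Resistance network (inner→outer):
  R'_conv,in = 1/(2πr h) = 1/(2π·0.0885·1550) = 0.001160 m·K/W
  R'_carbon steel = ln(0.110/0.0885)/(2πk) = 0.2175/(2π·39.0) = 8.875×10^-4 m·K/W
  R'_conv,out = 1/(2πr h) = 1/(2π·0.110·16.6) = 0.08716 m·K/W
ΣR = 0.001160 + 8.875×10^-4 + 0.08716 = 0.08921 m·K/W
Q' = ΔT/ΣR = (358.3 K − 281.06 K)/0.08921 = 866 W/m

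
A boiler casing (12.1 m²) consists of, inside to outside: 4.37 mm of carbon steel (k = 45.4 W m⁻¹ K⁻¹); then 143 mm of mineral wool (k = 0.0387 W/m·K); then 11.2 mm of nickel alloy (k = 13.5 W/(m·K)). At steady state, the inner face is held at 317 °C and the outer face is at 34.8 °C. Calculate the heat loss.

Q = 924 W

Resistance network (inner→outer):
  R_carbon steel = L/(kA) = 0.00437/(45.4·12.1) = 7.955×10^-6 K/W
  R_mineral wool = L/(kA) = 0.143/(0.0387·12.1) = 0.3054 K/W
  R_nickel alloy = L/(kA) = 0.0112/(13.5·12.1) = 6.856×10^-5 K/W
ΣR = 7.955×10^-6 + 0.3054 + 6.856×10^-5 = 0.3055 K/W
Q = ΔT/ΣR = (317 °C − 34.8 °C)/0.3055 = 924 W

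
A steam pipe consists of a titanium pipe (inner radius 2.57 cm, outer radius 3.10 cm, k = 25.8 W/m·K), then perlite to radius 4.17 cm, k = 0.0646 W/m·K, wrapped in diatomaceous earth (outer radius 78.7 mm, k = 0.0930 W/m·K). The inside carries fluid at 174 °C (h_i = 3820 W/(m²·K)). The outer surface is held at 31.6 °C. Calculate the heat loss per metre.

Q' = 78.2 W/m

Resistance network (inner→outer):
  R'_conv,in = 1/(2πr h) = 1/(2π·0.0257·3820) = 0.001621 m·K/W
  R'_titanium = ln(0.0310/0.0257)/(2πk) = 0.1875/(2π·25.8) = 0.001157 m·K/W
  R'_perlite = ln(0.0417/0.0310)/(2πk) = 0.2965/(2π·0.0646) = 0.7305 m·K/W
  R'_diatomaceous earth = ln(0.0787/0.0417)/(2πk) = 0.6351/(2π·0.0930) = 1.087 m·K/W
ΣR = 0.001621 + 0.001157 + 0.7305 + 1.087 = 1.820 m·K/W
Q' = ΔT/ΣR = (174 °C − 31.6 °C)/1.820 = 78.2 W/m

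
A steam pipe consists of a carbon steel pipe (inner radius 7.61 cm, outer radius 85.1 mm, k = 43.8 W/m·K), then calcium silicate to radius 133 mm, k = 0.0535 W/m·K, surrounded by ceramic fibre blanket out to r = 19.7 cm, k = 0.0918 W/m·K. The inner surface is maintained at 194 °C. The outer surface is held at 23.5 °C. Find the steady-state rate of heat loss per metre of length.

Series thermal resistances, inner to outer:
  R'_carbon steel = ln(0.0851/0.0761)/(2πk) = 0.1118/(2π·43.8) = 4.062×10^-4 m·K/W
  R'_calcium silicate = ln(0.133/0.0851)/(2πk) = 0.4465/(2π·0.0535) = 1.328 m·K/W
  R'_ceramic fibre blanket = ln(0.197/0.133)/(2πk) = 0.3929/(2π·0.0918) = 0.6811 m·K/W
ΣR = 4.062×10^-4 + 1.328 + 0.6811 = 2.010 m·K/W
Q' = ΔT/ΣR = (194 °C − 23.5 °C)/2.010 = 84.8 W/m

Q' = 84.8 W/m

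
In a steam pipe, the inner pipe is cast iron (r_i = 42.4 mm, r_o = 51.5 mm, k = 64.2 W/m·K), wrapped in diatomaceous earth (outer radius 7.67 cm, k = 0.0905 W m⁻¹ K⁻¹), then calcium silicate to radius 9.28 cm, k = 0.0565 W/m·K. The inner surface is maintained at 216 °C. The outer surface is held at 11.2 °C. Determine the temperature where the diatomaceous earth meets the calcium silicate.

T = 100 °C

Treat each layer as a resistance in series:
  R'_cast iron = ln(0.0515/0.0424)/(2πk) = 0.1944/(2π·64.2) = 4.820×10^-4 m·K/W
  R'_diatomaceous earth = ln(0.0767/0.0515)/(2πk) = 0.3983/(2π·0.0905) = 0.7005 m·K/W
  R'_calcium silicate = ln(0.0928/0.0767)/(2πk) = 0.1905/(2π·0.0565) = 0.5367 m·K/W
ΣR = 4.820×10^-4 + 0.7005 + 0.5367 = 1.238 m·K/W
Q' = ΔT/ΣR = (216 °C − 11.2 °C)/1.238 = 165.4 W/m
From the inner boundary to the diatomaceous earth/calcium silicate interface, ΣR_partial = 0.7010 m·K/W.
T_interface = T_in − Q'·ΣR_partial = 216 °C − (165.4)(0.7010) = 100 °C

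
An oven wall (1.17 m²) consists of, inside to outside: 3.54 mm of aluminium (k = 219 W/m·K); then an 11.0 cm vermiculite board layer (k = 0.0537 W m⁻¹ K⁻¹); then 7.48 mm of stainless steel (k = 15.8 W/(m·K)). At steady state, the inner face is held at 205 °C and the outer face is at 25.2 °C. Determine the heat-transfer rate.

Series thermal resistances, inner to outer:
  R_aluminium = L/(kA) = 0.00354/(219·1.17) = 1.382×10^-5 K/W
  R_vermiculite board = L/(kA) = 0.110/(0.0537·1.17) = 1.751 K/W
  R_stainless steel = L/(kA) = 0.00748/(15.8·1.17) = 4.046×10^-4 K/W
ΣR = 1.382×10^-5 + 1.751 + 4.046×10^-4 = 1.751 K/W
Q = ΔT/ΣR = (205 °C − 25.2 °C)/1.751 = 103 W

Q = 103 W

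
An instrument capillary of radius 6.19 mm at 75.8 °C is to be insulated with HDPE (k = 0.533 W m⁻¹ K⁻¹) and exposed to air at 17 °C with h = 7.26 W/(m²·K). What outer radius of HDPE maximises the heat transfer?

For a cylinder, r_cr = k_ins/h = 0.533/7.26 = 0.0734 m = 7.34 cm

r_cr = 7.34 cm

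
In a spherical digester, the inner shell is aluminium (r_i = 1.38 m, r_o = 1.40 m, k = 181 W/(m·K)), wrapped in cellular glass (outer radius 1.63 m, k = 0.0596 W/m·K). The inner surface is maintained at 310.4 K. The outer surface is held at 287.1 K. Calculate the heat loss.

Q = 173 W

Resistance network (inner→outer):
  R_aluminium = (1/1.38 − 1/1.40)/(4πk) = 0.01035/(4π·181) = 4.551×10^-6 K/W
  R_cellular glass = (1/1.40 − 1/1.63)/(4πk) = 0.1008/(4π·0.0596) = 0.1346 K/W
ΣR = 4.551×10^-6 + 0.1346 = 0.1346 K/W
Q = ΔT/ΣR = (310.4 K − 287.1 K)/0.1346 = 173 W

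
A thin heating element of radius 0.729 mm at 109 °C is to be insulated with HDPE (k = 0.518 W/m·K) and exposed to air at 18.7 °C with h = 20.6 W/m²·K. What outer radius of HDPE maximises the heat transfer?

For a cylinder, r_cr = k_ins/h = 0.518/20.6 = 0.0251 m = 2.51 cm

r_cr = 2.51 cm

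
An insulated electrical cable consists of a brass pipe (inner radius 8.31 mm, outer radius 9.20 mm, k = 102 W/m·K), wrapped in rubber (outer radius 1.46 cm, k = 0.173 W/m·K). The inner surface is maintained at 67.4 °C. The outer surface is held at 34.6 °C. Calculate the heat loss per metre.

Q' = 77.2 W/m

Resistance network (inner→outer):
  R'_brass = ln(0.00920/0.00831)/(2πk) = 0.1017/(2π·102) = 1.588×10^-4 m·K/W
  R'_rubber = ln(0.0146/0.00920)/(2πk) = 0.4618/(2π·0.173) = 0.4249 m·K/W
ΣR = 1.588×10^-4 + 0.4249 = 0.4251 m·K/W
Q' = ΔT/ΣR = (67.4 °C − 34.6 °C)/0.4251 = 77.2 W/m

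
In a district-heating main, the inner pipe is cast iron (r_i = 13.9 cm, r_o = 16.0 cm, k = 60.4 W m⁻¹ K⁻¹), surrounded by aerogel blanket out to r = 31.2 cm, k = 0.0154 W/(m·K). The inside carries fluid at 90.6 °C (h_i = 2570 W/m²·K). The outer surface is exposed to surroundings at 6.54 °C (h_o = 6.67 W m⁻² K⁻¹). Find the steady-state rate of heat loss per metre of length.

Resistance network (inner→outer):
  R'_conv,in = 1/(2πr h) = 1/(2π·0.139·2570) = 4.455×10^-4 m·K/W
  R'_cast iron = ln(0.160/0.139)/(2πk) = 0.1407/(2π·60.4) = 3.707×10^-4 m·K/W
  R'_aerogel blanket = ln(0.312/0.160)/(2πk) = 0.6678/(2π·0.0154) = 6.902 m·K/W
  R'_conv,out = 1/(2πr h) = 1/(2π·0.312·6.67) = 0.07648 m·K/W
ΣR = 4.455×10^-4 + 3.707×10^-4 + 6.902 + 0.07648 = 6.979 m·K/W
Q' = ΔT/ΣR = (90.6 °C − 6.54 °C)/6.979 = 12.0 W/m

Q' = 12.0 W/m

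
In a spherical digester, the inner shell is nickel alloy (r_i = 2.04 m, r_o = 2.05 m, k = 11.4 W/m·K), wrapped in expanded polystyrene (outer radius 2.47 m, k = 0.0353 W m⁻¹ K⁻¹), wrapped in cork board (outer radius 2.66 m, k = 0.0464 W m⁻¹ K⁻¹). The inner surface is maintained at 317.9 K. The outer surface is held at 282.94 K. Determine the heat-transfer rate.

Resistance network (inner→outer):
  R_nickel alloy = (1/2.04 − 1/2.05)/(4πk) = 0.002391/(4π·11.4) = 1.669×10^-5 K/W
  R_expanded polystyrene = (1/2.05 − 1/2.47)/(4πk) = 0.08295/(4π·0.0353) = 0.1870 K/W
  R_cork board = (1/2.47 − 1/2.66)/(4πk) = 0.02892/(4π·0.0464) = 0.04960 K/W
ΣR = 1.669×10^-5 + 0.1870 + 0.04960 = 0.2366 K/W
Q = ΔT/ΣR = (317.9 K − 282.94 K)/0.2366 = 148 W

Q = 148 W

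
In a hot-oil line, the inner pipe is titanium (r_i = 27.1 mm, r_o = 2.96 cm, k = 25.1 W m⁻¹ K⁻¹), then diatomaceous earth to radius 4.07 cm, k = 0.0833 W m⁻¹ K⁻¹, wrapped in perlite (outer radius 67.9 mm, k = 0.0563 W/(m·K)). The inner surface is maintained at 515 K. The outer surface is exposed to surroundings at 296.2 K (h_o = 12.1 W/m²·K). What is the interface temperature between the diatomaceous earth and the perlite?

T = 456 K

Treat each layer as a resistance in series:
  R'_titanium = ln(0.0296/0.0271)/(2πk) = 0.08824/(2π·25.1) = 5.595×10^-4 m·K/W
  R'_diatomaceous earth = ln(0.0407/0.0296)/(2πk) = 0.3185/(2π·0.0833) = 0.6084 m·K/W
  R'_perlite = ln(0.0679/0.0407)/(2πk) = 0.5118/(2π·0.0563) = 1.447 m·K/W
  R'_conv,out = 1/(2πr h) = 1/(2π·0.0679·12.1) = 0.1937 m·K/W
ΣR = 5.595×10^-4 + 0.6084 + 1.447 + 0.1937 = 2.250 m·K/W
Q' = ΔT/ΣR = (515 K − 296.2 K)/2.250 = 97.24 W/m
From the inner boundary to the diatomaceous earth/perlite interface, ΣR_partial = 0.6090 m·K/W.
T_interface = T_in − Q'·ΣR_partial = 515 K − (97.24)(0.6090) = 456 K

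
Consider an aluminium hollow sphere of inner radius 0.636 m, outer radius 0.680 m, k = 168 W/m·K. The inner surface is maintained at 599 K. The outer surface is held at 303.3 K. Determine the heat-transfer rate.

Q = 6140 kW

Q = 4πk·ΔT/(1/r₁ − 1/r₂) = 4π × 168 × 295.7 / (1/0.636 − 1/0.680) = 6.14×10^6 W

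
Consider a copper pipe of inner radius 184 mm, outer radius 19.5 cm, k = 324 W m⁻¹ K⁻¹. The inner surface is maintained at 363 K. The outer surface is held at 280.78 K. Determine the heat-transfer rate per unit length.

Q' = 2πk·ΔT/ln(r₂/r₁) = 2π × 324 × 82.22 / ln(0.195/0.184) = 2.88×10^6 W/m

Q' = 2.88×10^6 W/m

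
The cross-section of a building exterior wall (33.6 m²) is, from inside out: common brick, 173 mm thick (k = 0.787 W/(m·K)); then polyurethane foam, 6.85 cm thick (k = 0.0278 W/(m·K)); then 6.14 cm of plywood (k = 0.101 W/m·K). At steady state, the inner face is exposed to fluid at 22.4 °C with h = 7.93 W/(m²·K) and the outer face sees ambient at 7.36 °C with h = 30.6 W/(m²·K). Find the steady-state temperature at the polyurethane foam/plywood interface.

Treat each layer as a resistance in series:
  R_conv,in = 1/(hA) = 1/(7.93·33.6) = 0.003753 K/W
  R_common brick = L/(kA) = 0.173/(0.787·33.6) = 0.006542 K/W
  R_polyurethane foam = L/(kA) = 0.0685/(0.0278·33.6) = 0.07333 K/W
  R_plywood = L/(kA) = 0.0614/(0.101·33.6) = 0.01809 K/W
  R_conv,out = 1/(hA) = 1/(30.6·33.6) = 9.726×10^-4 K/W
ΣR = 0.003753 + 0.006542 + 0.07333 + 0.01809 + 9.726×10^-4 = 0.1027 K/W
Q = ΔT/ΣR = (22.4 °C − 7.36 °C)/0.1027 = 146.4 W
From the inner boundary to the polyurethane foam/plywood interface, ΣR_partial = 0.08363 K/W.
T_interface = T_in − Q·ΣR_partial = 22.4 °C − (146.4)(0.08363) = 10.2 °C

T = 10.2 °C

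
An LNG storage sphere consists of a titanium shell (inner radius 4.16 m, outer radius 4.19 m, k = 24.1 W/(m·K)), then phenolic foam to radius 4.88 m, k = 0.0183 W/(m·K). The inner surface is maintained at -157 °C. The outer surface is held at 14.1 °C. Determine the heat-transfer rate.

Q = 1170 W

Treat each layer as a resistance in series:
  R_titanium = (1/4.16 − 1/4.19)/(4πk) = 0.001721/(4π·24.1) = 5.683×10^-6 K/W
  R_phenolic foam = (1/4.19 − 1/4.88)/(4πk) = 0.03375/(4π·0.0183) = 0.1467 K/W
ΣR = 5.683×10^-6 + 0.1467 = 0.1467 K/W
Q = ΔT/ΣR = (-157 °C − 14.1 °C)/0.1467 = -1170 W
(Negative Q ⇒ heat flows inward; heat gain = 1170 W.)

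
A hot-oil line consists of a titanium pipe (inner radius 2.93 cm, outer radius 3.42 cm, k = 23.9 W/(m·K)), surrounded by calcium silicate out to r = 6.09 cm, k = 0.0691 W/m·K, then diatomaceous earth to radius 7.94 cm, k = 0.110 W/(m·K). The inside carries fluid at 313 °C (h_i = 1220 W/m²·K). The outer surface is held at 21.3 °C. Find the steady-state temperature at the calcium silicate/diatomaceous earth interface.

Treat each layer as a resistance in series:
  R'_conv,in = 1/(2πr h) = 1/(2π·0.0293·1220) = 0.004452 m·K/W
  R'_titanium = ln(0.0342/0.0293)/(2πk) = 0.1546/(2π·23.9) = 0.001030 m·K/W
  R'_calcium silicate = ln(0.0609/0.0342)/(2πk) = 0.5770/(2π·0.0691) = 1.329 m·K/W
  R'_diatomaceous earth = ln(0.0794/0.0609)/(2πk) = 0.2653/(2π·0.110) = 0.3838 m·K/W
ΣR = 0.004452 + 0.001030 + 1.329 + 0.3838 = 1.718 m·K/W
Q' = ΔT/ΣR = (313 °C − 21.3 °C)/1.718 = 169.8 W/m
From the inner boundary to the calcium silicate/diatomaceous earth interface, ΣR_partial = 1.334 m·K/W.
T_interface = T_in − Q'·ΣR_partial = 313 °C − (169.8)(1.334) = 86.5 °C

T = 86.5 °C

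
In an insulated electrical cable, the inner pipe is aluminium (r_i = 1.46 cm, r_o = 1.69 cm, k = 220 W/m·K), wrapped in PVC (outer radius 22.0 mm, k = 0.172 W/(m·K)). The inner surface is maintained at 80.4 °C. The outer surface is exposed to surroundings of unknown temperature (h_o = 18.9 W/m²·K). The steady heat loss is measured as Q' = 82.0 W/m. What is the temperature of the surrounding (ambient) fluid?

Sum the resistances:
  R'_aluminium = ln(0.0169/0.0146)/(2πk) = 0.1463/(2π·220) = 1.058×10^-4 m·K/W
  R'_PVC = ln(0.0220/0.0169)/(2πk) = 0.2637/(2π·0.172) = 0.2440 m·K/W
  R'_conv,out = 1/(2πr h) = 1/(2π·0.0220·18.9) = 0.3828 m·K/W
ΣR = 0.6269 m·K/W
ΔT = Q'·ΣR = 82.0 × 0.6269 = 51.41 K
Heat flows outward, so T_out = T_in − ΔT = 80.4 − 51.41 = 29.0 °C

T_out = 29.0 °C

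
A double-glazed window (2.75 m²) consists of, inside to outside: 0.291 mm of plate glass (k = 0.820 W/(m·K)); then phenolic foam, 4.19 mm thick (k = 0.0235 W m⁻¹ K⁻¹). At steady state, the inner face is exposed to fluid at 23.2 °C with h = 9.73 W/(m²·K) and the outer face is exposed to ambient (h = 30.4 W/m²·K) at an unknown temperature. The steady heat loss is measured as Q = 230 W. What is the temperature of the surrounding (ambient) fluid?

T_out = -3.09 °C

Sum the resistances:
  R_conv,in = 1/(hA) = 1/(9.73·2.75) = 0.03737 K/W
  R_plate glass = L/(kA) = 2.91×10^-4/(0.820·2.75) = 1.290×10^-4 K/W
  R_phenolic foam = L/(kA) = 0.00419/(0.0235·2.75) = 0.06484 K/W
  R_conv,out = 1/(hA) = 1/(30.4·2.75) = 0.01196 K/W
ΣR = 0.1143 K/W
ΔT = Q·ΣR = 230 × 0.1143 = 26.29 K
Heat flows outward, so T_out = T_in − ΔT = 23.2 − 26.29 = -3.09 °C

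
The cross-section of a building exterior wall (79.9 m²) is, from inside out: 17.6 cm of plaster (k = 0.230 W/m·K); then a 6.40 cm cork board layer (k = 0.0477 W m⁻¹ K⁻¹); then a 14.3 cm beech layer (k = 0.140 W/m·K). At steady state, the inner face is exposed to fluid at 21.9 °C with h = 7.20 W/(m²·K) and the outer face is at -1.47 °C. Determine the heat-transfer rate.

Resistance network (inner→outer):
  R_conv,in = 1/(hA) = 1/(7.20·79.9) = 0.001738 K/W
  R_plaster = L/(kA) = 0.176/(0.230·79.9) = 0.009577 K/W
  R_cork board = L/(kA) = 0.0640/(0.0477·79.9) = 0.01679 K/W
  R_beech = L/(kA) = 0.143/(0.140·79.9) = 0.01278 K/W
ΣR = 0.001738 + 0.009577 + 0.01679 + 0.01278 = 0.04088 K/W
Q = ΔT/ΣR = (21.9 °C − -1.47 °C)/0.04088 = 572 W

Q = 572 W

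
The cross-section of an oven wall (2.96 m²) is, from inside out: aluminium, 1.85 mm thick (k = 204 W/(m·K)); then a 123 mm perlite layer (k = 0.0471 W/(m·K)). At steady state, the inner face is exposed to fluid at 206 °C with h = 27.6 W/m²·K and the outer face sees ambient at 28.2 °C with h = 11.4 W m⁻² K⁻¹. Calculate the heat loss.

Treat each layer as a resistance in series:
  R_conv,in = 1/(hA) = 1/(27.6·2.96) = 0.01224 K/W
  R_aluminium = L/(kA) = 0.00185/(204·2.96) = 3.064×10^-6 K/W
  R_perlite = L/(kA) = 0.123/(0.0471·2.96) = 0.8823 K/W
  R_conv,out = 1/(hA) = 1/(11.4·2.96) = 0.02963 K/W
ΣR = 0.01224 + 3.064×10^-6 + 0.8823 + 0.02963 = 0.9242 K/W
Q = ΔT/ΣR = (206 °C − 28.2 °C)/0.9242 = 192 W

Q = 192 W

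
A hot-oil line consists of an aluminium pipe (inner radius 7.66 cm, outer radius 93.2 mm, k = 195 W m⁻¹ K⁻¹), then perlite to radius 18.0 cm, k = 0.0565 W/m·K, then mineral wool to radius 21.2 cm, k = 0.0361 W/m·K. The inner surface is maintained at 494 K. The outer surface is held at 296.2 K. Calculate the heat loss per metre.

Q' = 76.8 W/m

Series thermal resistances, inner to outer:
  R'_aluminium = ln(0.0932/0.0766)/(2πk) = 0.1962/(2π·195) = 1.601×10^-4 m·K/W
  R'_perlite = ln(0.180/0.0932)/(2πk) = 0.6582/(2π·0.0565) = 1.854 m·K/W
  R'_mineral wool = ln(0.212/0.180)/(2πk) = 0.1636/(2π·0.0361) = 0.7214 m·K/W
ΣR = 1.601×10^-4 + 1.854 + 0.7214 = 2.576 m·K/W
Q' = ΔT/ΣR = (494 K − 296.2 K)/2.576 = 76.8 W/m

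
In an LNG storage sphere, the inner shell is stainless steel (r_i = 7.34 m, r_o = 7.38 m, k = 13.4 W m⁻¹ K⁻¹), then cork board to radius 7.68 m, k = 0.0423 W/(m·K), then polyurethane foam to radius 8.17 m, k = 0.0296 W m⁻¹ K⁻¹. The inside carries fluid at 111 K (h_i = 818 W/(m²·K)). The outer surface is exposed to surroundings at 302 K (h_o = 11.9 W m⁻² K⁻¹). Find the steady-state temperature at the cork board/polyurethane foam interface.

Series thermal resistances, inner to outer:
  R_conv,in = 1/(4πr²h) = 1/(4π·7.34²·818) = 1.806×10^-6 K/W
  R_stainless steel = (1/7.34 − 1/7.38)/(4πk) = 7.384×10^-4/(4π·13.4) = 4.385×10^-6 K/W
  R_cork board = (1/7.38 − 1/7.68)/(4πk) = 0.005293/(4π·0.0423) = 0.009958 K/W
  R_polyurethane foam = (1/7.68 − 1/8.17)/(4πk) = 0.007809/(4π·0.0296) = 0.02099 K/W
  R_conv,out = 1/(4πr²h) = 1/(4π·8.17²·11.9) = 1.002×10^-4 K/W
ΣR = 1.806×10^-6 + 4.385×10^-6 + 0.009958 + 0.02099 + 1.002×10^-4 = 0.03105 K/W
Q = ΔT/ΣR = (111 K − 302 K)/0.03105 = -6151 W
From the inner boundary to the cork board/polyurethane foam interface, ΣR_partial = 0.009964 K/W.
T_interface = T_in − Q·ΣR_partial = 111 K − (-6151)(0.009964) = 172 K

T = 172 K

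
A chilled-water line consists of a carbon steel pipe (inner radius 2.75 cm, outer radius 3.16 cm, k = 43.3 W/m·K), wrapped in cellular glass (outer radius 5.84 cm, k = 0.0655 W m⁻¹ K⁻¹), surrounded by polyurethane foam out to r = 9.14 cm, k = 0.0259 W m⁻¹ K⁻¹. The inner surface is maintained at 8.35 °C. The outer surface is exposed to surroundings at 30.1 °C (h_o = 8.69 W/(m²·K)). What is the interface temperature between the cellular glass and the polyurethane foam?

T = 15.7 °C

Series thermal resistances, inner to outer:
  R'_carbon steel = ln(0.0316/0.0275)/(2πk) = 0.1390/(2π·43.3) = 5.108×10^-4 m·K/W
  R'_cellular glass = ln(0.0584/0.0316)/(2πk) = 0.6142/(2π·0.0655) = 1.492 m·K/W
  R'_polyurethane foam = ln(0.0914/0.0584)/(2πk) = 0.4479/(2π·0.0259) = 2.753 m·K/W
  R'_conv,out = 1/(2πr h) = 1/(2π·0.0914·8.69) = 0.2004 m·K/W
ΣR = 5.108×10^-4 + 1.492 + 2.753 + 0.2004 = 4.446 m·K/W
Q' = ΔT/ΣR = (8.35 °C − 30.1 °C)/4.446 = -4.892 W/m
From the inner boundary to the cellular glass/polyurethane foam interface, ΣR_partial = 1.493 m·K/W.
T_interface = T_in − Q'·ΣR_partial = 8.35 °C − (-4.892)(1.493) = 15.7 °C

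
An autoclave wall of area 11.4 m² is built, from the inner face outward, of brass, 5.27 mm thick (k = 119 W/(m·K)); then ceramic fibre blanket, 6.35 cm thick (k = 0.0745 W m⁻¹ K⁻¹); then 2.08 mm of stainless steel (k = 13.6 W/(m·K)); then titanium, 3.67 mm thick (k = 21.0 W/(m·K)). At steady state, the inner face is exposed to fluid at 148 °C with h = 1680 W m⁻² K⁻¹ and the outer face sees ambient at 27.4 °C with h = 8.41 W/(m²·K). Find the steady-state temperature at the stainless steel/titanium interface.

T = 42.2 °C

Treat each layer as a resistance in series:
  R_conv,in = 1/(hA) = 1/(1680·11.4) = 5.221×10^-5 K/W
  R_brass = L/(kA) = 0.00527/(119·11.4) = 3.885×10^-6 K/W
  R_ceramic fibre blanket = L/(kA) = 0.0635/(0.0745·11.4) = 0.07477 K/W
  R_stainless steel = L/(kA) = 0.00208/(13.6·11.4) = 1.342×10^-5 K/W
  R_titanium = L/(kA) = 0.00367/(21.0·11.4) = 1.533×10^-5 K/W
  R_conv,out = 1/(hA) = 1/(8.41·11.4) = 0.01043 K/W
ΣR = 5.221×10^-5 + 3.885×10^-6 + 0.07477 + 1.342×10^-5 + 1.533×10^-5 + 0.01043 = 0.08528 K/W
Q = ΔT/ΣR = (148 °C − 27.4 °C)/0.08528 = 1414 W
From the inner boundary to the stainless steel/titanium interface, ΣR_partial = 0.07484 K/W.
T_interface = T_in − Q·ΣR_partial = 148 °C − (1414)(0.07484) = 42.2 °C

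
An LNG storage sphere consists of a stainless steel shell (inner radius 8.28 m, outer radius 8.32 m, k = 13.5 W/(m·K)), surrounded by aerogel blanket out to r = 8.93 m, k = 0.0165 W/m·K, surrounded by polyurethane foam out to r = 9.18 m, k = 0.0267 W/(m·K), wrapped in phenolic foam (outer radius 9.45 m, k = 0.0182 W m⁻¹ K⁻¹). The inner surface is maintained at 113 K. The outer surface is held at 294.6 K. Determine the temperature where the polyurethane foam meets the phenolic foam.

T = 254.9 K

Series thermal resistances, inner to outer:
  R_stainless steel = (1/8.28 − 1/8.32)/(4πk) = 5.806×10^-4/(4π·13.5) = 3.423×10^-6 K/W
  R_aerogel blanket = (1/8.32 − 1/8.93)/(4πk) = 0.008210/(4π·0.0165) = 0.03960 K/W
  R_polyurethane foam = (1/8.93 − 1/9.18)/(4πk) = 0.003050/(4π·0.0267) = 0.009089 K/W
  R_phenolic foam = (1/9.18 − 1/9.45)/(4πk) = 0.003112/(4π·0.0182) = 0.01361 K/W
ΣR = 3.423×10^-6 + 0.03960 + 0.009089 + 0.01361 = 0.06230 K/W
Q = ΔT/ΣR = (113 K − 294.6 K)/0.06230 = -2915 W
From the inner boundary to the polyurethane foam/phenolic foam interface, ΣR_partial = 0.04869 K/W.
T_interface = T_in − Q·ΣR_partial = 113 K − (-2915)(0.04869) = 254.9 K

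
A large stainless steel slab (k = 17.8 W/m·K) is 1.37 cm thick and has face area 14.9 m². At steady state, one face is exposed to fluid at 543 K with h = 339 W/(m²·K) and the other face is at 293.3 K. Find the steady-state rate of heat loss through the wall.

Q = 1000 kW

Resistance network (inner→outer):
  R_conv,in = 1/(hA) = 1/(339·14.9) = 1.980×10^-4 K/W
  R_stainless steel = L/(kA) = 0.0137/(17.8·14.9) = 5.166×10^-5 K/W
ΣR = 1.980×10^-4 + 5.166×10^-5 = 2.497×10^-4 K/W
Q = ΔT/ΣR = (543 K − 293.3 K)/2.497×10^-4 = 1.00×10^6 W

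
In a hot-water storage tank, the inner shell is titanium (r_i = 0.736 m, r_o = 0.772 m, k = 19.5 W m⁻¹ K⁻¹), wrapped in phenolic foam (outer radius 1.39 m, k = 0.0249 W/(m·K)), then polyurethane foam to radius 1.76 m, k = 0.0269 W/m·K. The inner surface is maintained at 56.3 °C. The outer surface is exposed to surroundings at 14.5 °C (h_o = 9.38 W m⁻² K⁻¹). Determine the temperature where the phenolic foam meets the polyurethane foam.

T = 22.7 °C

Treat each layer as a resistance in series:
  R_titanium = (1/0.736 − 1/0.772)/(4πk) = 0.06336/(4π·19.5) = 2.586×10^-4 K/W
  R_phenolic foam = (1/0.772 − 1/1.39)/(4πk) = 0.5759/(4π·0.0249) = 1.841 K/W
  R_polyurethane foam = (1/1.39 − 1/1.76)/(4πk) = 0.1512/(4π·0.0269) = 0.4474 K/W
  R_conv,out = 1/(4πr²h) = 1/(4π·1.76²·9.38) = 0.002739 K/W
ΣR = 2.586×10^-4 + 1.841 + 0.4474 + 0.002739 = 2.291 K/W
Q = ΔT/ΣR = (56.3 °C − 14.5 °C)/2.291 = 18.25 W
From the inner boundary to the phenolic foam/polyurethane foam interface, ΣR_partial = 1.841 K/W.
T_interface = T_in − Q·ΣR_partial = 56.3 °C − (18.25)(1.841) = 22.7 °C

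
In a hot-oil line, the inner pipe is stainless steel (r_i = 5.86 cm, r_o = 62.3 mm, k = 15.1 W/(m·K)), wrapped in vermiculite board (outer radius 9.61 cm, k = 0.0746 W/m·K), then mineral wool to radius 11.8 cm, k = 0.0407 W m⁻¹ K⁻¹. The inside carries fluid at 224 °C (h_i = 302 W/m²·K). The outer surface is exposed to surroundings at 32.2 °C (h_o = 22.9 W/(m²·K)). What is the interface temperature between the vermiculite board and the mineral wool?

Resistance network (inner→outer):
  R'_conv,in = 1/(2πr h) = 1/(2π·0.0586·302) = 0.008993 m·K/W
  R'_stainless steel = ln(0.0623/0.0586)/(2πk) = 0.06123/(2π·15.1) = 6.453×10^-4 m·K/W
  R'_vermiculite board = ln(0.0961/0.0623)/(2πk) = 0.4334/(2π·0.0746) = 0.9247 m·K/W
  R'_mineral wool = ln(0.118/0.0961)/(2πk) = 0.2053/(2π·0.0407) = 0.8028 m·K/W
  R'_conv,out = 1/(2πr h) = 1/(2π·0.118·22.9) = 0.05890 m·K/W
ΣR = 0.008993 + 6.453×10^-4 + 0.9247 + 0.8028 + 0.05890 = 1.796 m·K/W
Q' = ΔT/ΣR = (224 °C − 32.2 °C)/1.796 = 106.8 W/m
From the inner boundary to the vermiculite board/mineral wool interface, ΣR_partial = 0.9343 m·K/W.
T_interface = T_in − Q'·ΣR_partial = 224 °C − (106.8)(0.9343) = 124 °C

T = 124 °C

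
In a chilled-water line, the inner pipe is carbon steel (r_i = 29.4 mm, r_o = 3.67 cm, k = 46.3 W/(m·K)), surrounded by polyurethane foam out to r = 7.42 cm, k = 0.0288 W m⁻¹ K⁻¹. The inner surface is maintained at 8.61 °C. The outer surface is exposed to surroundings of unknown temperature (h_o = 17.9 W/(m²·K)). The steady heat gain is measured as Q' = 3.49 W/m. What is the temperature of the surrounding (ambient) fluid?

T_out = 22.6 °C

Series resistances:
  R'_carbon steel = ln(0.0367/0.0294)/(2πk) = 0.2218/(2π·46.3) = 7.624×10^-4 m·K/W
  R'_polyurethane foam = ln(0.0742/0.0367)/(2πk) = 0.7040/(2π·0.0288) = 3.890 m·K/W
  R'_conv,out = 1/(2πr h) = 1/(2π·0.0742·17.9) = 0.1198 m·K/W
ΣR = 4.011 m·K/W
ΔT = Q'·ΣR = 3.49 × 4.011 = 14.00 K
Heat flows inward, so T_out = T_in + ΔT = 8.61 + 14.00 = 22.6 °C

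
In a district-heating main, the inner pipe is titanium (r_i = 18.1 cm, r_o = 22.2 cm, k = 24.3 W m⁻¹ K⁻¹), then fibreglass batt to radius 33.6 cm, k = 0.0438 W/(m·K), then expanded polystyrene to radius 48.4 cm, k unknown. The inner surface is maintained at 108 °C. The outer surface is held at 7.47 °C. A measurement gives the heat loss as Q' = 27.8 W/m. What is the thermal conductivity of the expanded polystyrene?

k = 0.0275 W/m·K

ΣR = ΔT/Q' = |108 − 7.47|/27.8 = 3.616 m·K/W
Known resistances:
  R'_titanium = ln(0.222/0.181)/(2πk) = 0.2042/(2π·24.3) = 0.001337 m·K/W
  R'_fibreglass batt = ln(0.336/0.222)/(2πk) = 0.4144/(2π·0.0438) = 1.506 m·K/W
R_expanded polystyrene = ΣR − ΣR_known = 3.616 − 1.507 = 2.109 m·K/W
ln(r₂/r₁)/(2πk) = 2.109 ⇒ k = 0.3650/(2π·2.109) = 0.0275 W/m·K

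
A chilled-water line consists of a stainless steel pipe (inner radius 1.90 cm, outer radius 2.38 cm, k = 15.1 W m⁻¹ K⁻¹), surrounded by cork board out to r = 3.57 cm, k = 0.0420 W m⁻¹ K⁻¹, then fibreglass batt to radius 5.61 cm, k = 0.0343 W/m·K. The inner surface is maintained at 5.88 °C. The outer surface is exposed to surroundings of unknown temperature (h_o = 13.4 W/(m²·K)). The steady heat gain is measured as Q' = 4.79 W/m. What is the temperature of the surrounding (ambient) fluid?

Sum the resistances:
  R'_stainless steel = ln(0.0238/0.0190)/(2πk) = 0.2252/(2π·15.1) = 0.002374 m·K/W
  R'_cork board = ln(0.0357/0.0238)/(2πk) = 0.4055/(2π·0.0420) = 1.536 m·K/W
  R'_fibreglass batt = ln(0.0561/0.0357)/(2πk) = 0.4520/(2π·0.0343) = 2.097 m·K/W
  R'_conv,out = 1/(2πr h) = 1/(2π·0.0561·13.4) = 0.2117 m·K/W
ΣR = 3.848 m·K/W
ΔT = Q'·ΣR = 4.79 × 3.848 = 18.43 K
Heat flows inward, so T_out = T_in + ΔT = 5.88 + 18.43 = 24.3 °C

T_out = 24.3 °C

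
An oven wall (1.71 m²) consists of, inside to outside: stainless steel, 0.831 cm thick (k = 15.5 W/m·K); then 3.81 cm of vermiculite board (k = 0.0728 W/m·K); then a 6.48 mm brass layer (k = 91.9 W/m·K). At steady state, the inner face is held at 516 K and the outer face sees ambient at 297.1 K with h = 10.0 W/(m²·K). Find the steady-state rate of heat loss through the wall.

Q = 600 W

Resistance network (inner→outer):
  R_stainless steel = L/(kA) = 0.00831/(15.5·1.71) = 3.135×10^-4 K/W
  R_vermiculite board = L/(kA) = 0.0381/(0.0728·1.71) = 0.3061 K/W
  R_brass = L/(kA) = 0.00648/(91.9·1.71) = 4.123×10^-5 K/W
  R_conv,out = 1/(hA) = 1/(10.0·1.71) = 0.05848 K/W
ΣR = 3.135×10^-4 + 0.3061 + 4.123×10^-5 + 0.05848 = 0.3649 K/W
Q = ΔT/ΣR = (516 K − 297.1 K)/0.3649 = 600 W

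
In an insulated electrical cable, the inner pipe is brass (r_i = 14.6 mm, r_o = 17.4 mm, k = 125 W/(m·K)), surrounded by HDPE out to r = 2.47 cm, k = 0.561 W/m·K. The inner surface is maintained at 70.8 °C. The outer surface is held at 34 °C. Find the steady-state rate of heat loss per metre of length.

Resistance network (inner→outer):
  R'_brass = ln(0.0174/0.0146)/(2πk) = 0.1754/(2π·125) = 2.234×10^-4 m·K/W
  R'_HDPE = ln(0.0247/0.0174)/(2πk) = 0.3503/(2π·0.561) = 0.09939 m·K/W
ΣR = 2.234×10^-4 + 0.09939 = 0.09961 m·K/W
Q' = ΔT/ΣR = (70.8 °C − 34 °C)/0.09961 = 369 W/m

Q' = 369 W/m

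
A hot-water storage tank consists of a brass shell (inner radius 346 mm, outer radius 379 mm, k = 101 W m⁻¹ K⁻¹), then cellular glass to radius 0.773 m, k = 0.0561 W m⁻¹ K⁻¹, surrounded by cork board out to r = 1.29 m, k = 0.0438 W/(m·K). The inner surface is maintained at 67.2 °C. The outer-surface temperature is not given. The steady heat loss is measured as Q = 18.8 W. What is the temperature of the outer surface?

Sum the resistances:
  R_brass = (1/0.346 − 1/0.379)/(4πk) = 0.2517/(4π·101) = 1.983×10^-4 K/W
  R_cellular glass = (1/0.379 − 1/0.773)/(4πk) = 1.345/(4π·0.0561) = 1.908 K/W
  R_cork board = (1/0.773 − 1/1.29)/(4πk) = 0.5185/(4π·0.0438) = 0.9420 K/W
ΣR = 2.850 K/W
ΔT = Q·ΣR = 18.8 × 2.850 = 53.58 K
Heat flows outward, so T_out = T_in − ΔT = 67.2 − 53.58 = 13.6 °C

T_out = 13.6 °C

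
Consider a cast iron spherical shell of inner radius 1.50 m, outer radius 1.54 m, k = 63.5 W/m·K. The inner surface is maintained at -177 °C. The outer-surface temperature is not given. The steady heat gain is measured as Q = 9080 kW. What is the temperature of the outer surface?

Sum the resistances:
  R_cast iron = (1/1.50 − 1/1.54)/(4πk) = 0.01732/(4π·63.5) = 2.170×10^-5 K/W
ΣR = 2.170×10^-5 K/W
ΔT = Q·ΣR = 9.08×10^6 × 2.170×10^-5 = 197.0 K
Heat flows inward, so T_out = T_in + ΔT = -177 + 197.0 = 20.0 °C

T_out = 20.0 °C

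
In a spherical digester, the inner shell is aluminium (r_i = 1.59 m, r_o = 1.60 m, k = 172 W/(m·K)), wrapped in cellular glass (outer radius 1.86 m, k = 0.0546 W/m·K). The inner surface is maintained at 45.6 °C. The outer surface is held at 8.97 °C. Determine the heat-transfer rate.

Series thermal resistances, inner to outer:
  R_aluminium = (1/1.59 − 1/1.60)/(4πk) = 0.003931/(4π·172) = 1.819×10^-6 K/W
  R_cellular glass = (1/1.60 − 1/1.86)/(4πk) = 0.08737/(4π·0.0546) = 0.1273 K/W
ΣR = 1.819×10^-6 + 0.1273 = 0.1273 K/W
Q = ΔT/ΣR = (45.6 °C − 8.97 °C)/0.1273 = 288 W

Q = 288 W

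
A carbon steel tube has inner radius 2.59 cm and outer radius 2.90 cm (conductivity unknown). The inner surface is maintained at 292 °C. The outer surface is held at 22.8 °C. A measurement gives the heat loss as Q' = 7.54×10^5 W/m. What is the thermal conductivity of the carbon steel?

k = 50.4 W/m·K

ΣR = ΔT/Q' = |292 − 22.8|/7.54×10^5 = 3.570×10^-4 m·K/W
ln(r₂/r₁)/(2πk) = 3.570×10^-4 ⇒ k = 0.1131/(2π·3.570×10^-4) = 50.4 W/m·K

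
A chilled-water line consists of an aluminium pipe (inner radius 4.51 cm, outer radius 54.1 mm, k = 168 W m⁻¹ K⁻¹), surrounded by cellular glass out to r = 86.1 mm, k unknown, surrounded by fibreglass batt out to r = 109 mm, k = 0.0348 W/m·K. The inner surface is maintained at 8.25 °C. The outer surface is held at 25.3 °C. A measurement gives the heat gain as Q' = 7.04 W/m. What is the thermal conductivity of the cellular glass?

k = 0.0551 W/m·K

ΣR = ΔT/Q' = |8.25 − 25.3|/7.04 = 2.422 m·K/W
Known resistances:
  R'_aluminium = ln(0.0541/0.0451)/(2πk) = 0.1820/(2π·168) = 1.724×10^-4 m·K/W
  R'_fibreglass batt = ln(0.109/0.0861)/(2πk) = 0.2358/(2π·0.0348) = 1.079 m·K/W
R_cellular glass = ΣR − ΣR_known = 2.422 − 1.079 = 1.343 m·K/W
ln(r₂/r₁)/(2πk) = 1.343 ⇒ k = 0.4647/(2π·1.343) = 0.0551 W/m·K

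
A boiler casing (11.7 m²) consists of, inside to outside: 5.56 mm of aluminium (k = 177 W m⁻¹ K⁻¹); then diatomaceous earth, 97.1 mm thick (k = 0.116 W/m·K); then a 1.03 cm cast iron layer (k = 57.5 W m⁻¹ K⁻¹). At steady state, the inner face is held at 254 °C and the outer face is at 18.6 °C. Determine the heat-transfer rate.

Resistance network (inner→outer):
  R_aluminium = L/(kA) = 0.00556/(177·11.7) = 2.685×10^-6 K/W
  R_diatomaceous earth = L/(kA) = 0.0971/(0.116·11.7) = 0.07154 K/W
  R_cast iron = L/(kA) = 0.0103/(57.5·11.7) = 1.531×10^-5 K/W
ΣR = 2.685×10^-6 + 0.07154 + 1.531×10^-5 = 0.07156 K/W
Q = ΔT/ΣR = (254 °C − 18.6 °C)/0.07156 = 3290 W

Q = 3.29 kW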